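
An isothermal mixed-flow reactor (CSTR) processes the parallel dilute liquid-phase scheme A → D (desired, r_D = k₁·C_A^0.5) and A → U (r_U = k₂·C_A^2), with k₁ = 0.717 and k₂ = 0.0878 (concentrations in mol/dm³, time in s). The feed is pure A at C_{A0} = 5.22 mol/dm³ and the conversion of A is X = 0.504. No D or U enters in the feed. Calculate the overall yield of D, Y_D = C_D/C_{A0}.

Exit C_A = C_{A0}(1−X) = 5.22×0.496 = 2.589 mol/dm³.
Rates in a CSTR are evaluated at the outlet concentration: r_D = 0.717×2.589^0.5 = 1.154, r_U = 0.0878×2.589^2 = 0.5886.
Fraction of consumed A going to D: r_D/(r_D+r_U) = 0.6622.
C_D = 0.6622·C_{A0}·X = 0.6622×5.22×0.504 = 1.74 mol/dm³; Y_D = C_D/C_{A0} = 0.334.

0.334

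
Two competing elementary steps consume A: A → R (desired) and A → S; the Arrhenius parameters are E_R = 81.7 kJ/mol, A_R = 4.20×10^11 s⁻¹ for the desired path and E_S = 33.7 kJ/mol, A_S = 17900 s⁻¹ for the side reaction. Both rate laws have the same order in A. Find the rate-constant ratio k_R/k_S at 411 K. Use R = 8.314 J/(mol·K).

18.6

Since both paths have the same order in A, the concentration cancels and S_{R/S} = k_R/k_S = (A_R/A_S)·exp[(E_S−E_R)/(RT)].
(E_S−E_R)/(RT) = (33.7−81.7)×10³/(8.314×411) = -48000/3417 = -14.05.
k_R/k_S = (4.20×10^11/17900)·exp(-14.05) = 2.346×10^7 × 7.932×10^-7 = 18.6.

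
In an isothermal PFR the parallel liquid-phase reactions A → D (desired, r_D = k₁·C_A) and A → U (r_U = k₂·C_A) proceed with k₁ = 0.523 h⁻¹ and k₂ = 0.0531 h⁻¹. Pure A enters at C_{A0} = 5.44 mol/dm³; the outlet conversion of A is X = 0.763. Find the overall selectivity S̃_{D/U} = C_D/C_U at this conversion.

9.85

C_A = C_{A0}(1−X) = 1.289 mol/dm³.
Both paths are first order in A, so the instantaneous fraction to D is constant: dC_D/d(−C_A) = k₁/(k₁+k₂) = 0.9078.
C_D = 0.9078·(C_{A0}−C_A) = 0.9078×4.151 = 3.77 mol/dm³.
C_U = (C_{A0}−C_A)−C_D = 0.3826 mol/dm³; S̃_{D/U} = 3.768/0.3826 = 9.85.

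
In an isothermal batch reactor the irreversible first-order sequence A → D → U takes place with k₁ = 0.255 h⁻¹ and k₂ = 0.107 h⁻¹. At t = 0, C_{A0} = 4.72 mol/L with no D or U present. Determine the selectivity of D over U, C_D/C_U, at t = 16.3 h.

0.386

The intermediate concentration in a first-order A→B→C sequence is C_D = k₁C_{A0}(e^(−k₁t) − e^(−k₂t))/(k₂−k₁).
e^(−k₁t) = e^(−0.255×16.3) = e^(−4.157) = 0.01566; e^(−k₂t) = e^(−1.744) = 0.1748.
C_D = 0.255×4.72/(0.107−0.255) × (0.01566−0.1748) = (-8.132)×(-0.1591) = 1.294 mol/L.
C_A = C_{A0}e^(−k₁t) = 0.07393 mol/L, so C_U = C_{A0}−C_A−C_D = 3.352 mol/L; C_D/C_U = 0.386.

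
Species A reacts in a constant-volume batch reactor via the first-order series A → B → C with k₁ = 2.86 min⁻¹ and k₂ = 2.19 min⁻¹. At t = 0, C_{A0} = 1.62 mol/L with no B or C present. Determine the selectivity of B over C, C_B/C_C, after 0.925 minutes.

0.389

The intermediate concentration in a first-order A→B→C sequence is C_B = k₁C_{A0}(e^(−k₁t) − e^(−k₂t))/(k₂−k₁).
e^(−k₁t) = e^(−2.86×0.925) = e^(−2.646) = 0.07097; e^(−k₂t) = e^(−2.026) = 0.1319.
C_B = 2.86×1.62/(2.19−2.86) × (0.07097−0.1319) = (-6.915)×(-0.06093) = 0.4213 mol/L.
C_A = C_{A0}e^(−k₁t) = 0.1150 mol/L, so C_C = C_{A0}−C_A−C_B = 1.084 mol/L; C_B/C_C = 0.389.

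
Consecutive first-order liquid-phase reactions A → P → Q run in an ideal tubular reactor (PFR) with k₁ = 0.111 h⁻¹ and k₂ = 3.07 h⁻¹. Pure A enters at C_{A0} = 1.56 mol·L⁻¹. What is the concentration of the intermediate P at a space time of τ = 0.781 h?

For first-order series with pure A initially, C_P(τ) = k₁C_{A0}/(k₂−k₁)·(e^(−k₁τ) − e^(−k₂τ)).
e^(−k₁τ) = e^(−0.111×0.781) = e^(−0.08669) = 0.9170; e^(−k₂τ) = e^(−2.398) = 0.09093.
C_P = 0.111×1.56/(3.07−0.111) × (0.9170−0.09093) = 0.05852×0.8260 = 0.04834 mol·L⁻¹.

0.0483 mol·L⁻¹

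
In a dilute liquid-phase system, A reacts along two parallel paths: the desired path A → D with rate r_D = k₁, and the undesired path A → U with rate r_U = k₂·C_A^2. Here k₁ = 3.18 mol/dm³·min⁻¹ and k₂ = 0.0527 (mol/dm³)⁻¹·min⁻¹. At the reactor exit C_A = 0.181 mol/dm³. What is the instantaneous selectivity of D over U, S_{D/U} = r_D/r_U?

1842

S_{D/U} = r_D/r_U = (k₁)/(k₂·C_A^2) = (k₁/k₂)·C_A^-2.
= (3.18) / (0.0527×0.1810^2) = 3.180/0.001727 = 1842.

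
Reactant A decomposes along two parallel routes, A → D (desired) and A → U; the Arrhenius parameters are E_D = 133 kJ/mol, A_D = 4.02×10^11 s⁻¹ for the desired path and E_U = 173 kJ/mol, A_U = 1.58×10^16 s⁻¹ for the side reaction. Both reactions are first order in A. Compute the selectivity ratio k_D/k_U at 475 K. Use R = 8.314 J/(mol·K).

0.637

Since both paths have the same order in A, the concentration cancels and S_{D/U} = k_D/k_U = (A_D/A_U)·exp[(E_U−E_D)/(RT)].
(E_U−E_D)/(RT) = (173−133)×10³/(8.314×475) = 40000/3949 = 10.13.
k_D/k_U = (4.02×10^11/1.58×10^16)·exp(10.13) = 2.544×10^-5 × 25053 = 0.637.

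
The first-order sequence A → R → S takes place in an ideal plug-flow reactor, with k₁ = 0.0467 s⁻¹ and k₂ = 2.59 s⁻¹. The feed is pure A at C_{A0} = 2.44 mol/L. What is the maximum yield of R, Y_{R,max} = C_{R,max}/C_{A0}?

0.0167

For a first-order series the maximum intermediate yield is C_{R,max}/C_{A0} = (k₁/k₂)^[k₂/(k₂−k₁)].
= (0.0467/2.59)^(2.59/(2.59−0.0467)) = (0.01803)^(1.018) = 0.01675.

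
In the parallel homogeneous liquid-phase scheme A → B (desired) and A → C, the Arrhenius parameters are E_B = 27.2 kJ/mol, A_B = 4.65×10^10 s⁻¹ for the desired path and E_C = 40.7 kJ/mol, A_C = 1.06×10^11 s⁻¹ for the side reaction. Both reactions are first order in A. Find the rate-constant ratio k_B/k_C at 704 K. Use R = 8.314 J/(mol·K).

With equal orders, S_{B/C} = k_B/k_C = (A_B/A_C)·exp[(E_C−E_B)/(RT)].
(E_C−E_B)/(RT) = (40.7−27.2)×10³/(8.314×704) = 13500/5853 = 2.306.
k_B/k_C = (4.65×10^10/1.06×10^11)·exp(2.306) = 0.4387 × 10.04 = 4.40.
Since E_B < E_C, lowering the temperature improves selectivity toward B.

4.40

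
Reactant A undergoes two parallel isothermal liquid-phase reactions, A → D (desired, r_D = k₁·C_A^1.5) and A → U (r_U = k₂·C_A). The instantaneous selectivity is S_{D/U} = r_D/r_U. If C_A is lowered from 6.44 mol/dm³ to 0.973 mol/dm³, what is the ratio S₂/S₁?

S_{D/U} = (k₁/k₂)·C_A^0.5, so S₂/S₁ = (C_{A,2}/C_{A,1})^0.5.
= (0.973/6.44)^0.5 = (0.1511)^0.5 = 0.389.

0.389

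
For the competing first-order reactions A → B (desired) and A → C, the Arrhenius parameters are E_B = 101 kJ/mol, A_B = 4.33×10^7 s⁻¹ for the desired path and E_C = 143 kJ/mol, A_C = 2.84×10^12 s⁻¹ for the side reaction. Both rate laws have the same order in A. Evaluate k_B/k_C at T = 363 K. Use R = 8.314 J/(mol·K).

Since both paths have the same order in A, the concentration cancels and S_{B/C} = k_B/k_C = (A_B/A_C)·exp[(E_C−E_B)/(RT)].
(E_C−E_B)/(RT) = (143−101)×10³/(8.314×363) = 42000/3018 = 13.92.
k_B/k_C = (4.33×10^7/2.84×10^12)·exp(13.92) = 1.525×10^-5 × 1.106×10^6 = 16.9.
Since E_B < E_C, lowering the temperature improves selectivity toward B.

16.9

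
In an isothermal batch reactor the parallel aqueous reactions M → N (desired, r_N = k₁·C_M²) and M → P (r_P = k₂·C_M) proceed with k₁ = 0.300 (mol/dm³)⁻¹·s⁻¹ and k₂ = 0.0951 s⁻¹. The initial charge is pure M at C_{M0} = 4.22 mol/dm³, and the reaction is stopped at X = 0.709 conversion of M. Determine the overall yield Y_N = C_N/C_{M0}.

0.628

C_M = C_{M0}(1−X) = 1.228 mol/dm³.
Along a PFR/batch, dC_P/dC_M = −r_P/(r_N+r_P) = −k₂/(k₂+k₁·C_M).
Integrating from C_{M0} to C_M: C_P = (0.0951/0.300)·ln[(0.0951+0.300·4.22)/(0.0951+0.300·1.23)] = 0.3170·ln(1.361/0.4635) = 0.3415 mol/dm³.
Then C_N = (C_{M0}−C_M) − C_P = 2.992 − 0.3415 = 2.650 mol/dm³.
Y_N = C_N/C_{M0} = 2.650/4.22 = 0.628.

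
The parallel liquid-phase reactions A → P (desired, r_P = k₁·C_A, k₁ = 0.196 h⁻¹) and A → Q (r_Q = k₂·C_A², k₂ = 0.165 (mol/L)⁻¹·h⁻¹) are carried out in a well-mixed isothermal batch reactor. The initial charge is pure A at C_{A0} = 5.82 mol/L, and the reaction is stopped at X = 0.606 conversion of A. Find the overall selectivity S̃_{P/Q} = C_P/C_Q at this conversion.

C_A = C_{A0}(1−X) = 2.293 mol/L.
Along a PFR/batch, dC_P/dC_A = −r_P/(r_P+r_Q) = −k₁/(k₁+k₂·C_A).
Integrating from C_{A0} to C_A: C_P = (0.196/0.165)·ln[(0.196+0.165·5.82)/(0.196+0.165·2.29)] = 1.188·ln(1.156/0.5744) = 0.8312 mol/L.
C_Q = (C_{A0}−C_A)−C_P = 2.696 mol/L; S̃_{P/Q} = 0.8312/2.696 = 0.308.

0.308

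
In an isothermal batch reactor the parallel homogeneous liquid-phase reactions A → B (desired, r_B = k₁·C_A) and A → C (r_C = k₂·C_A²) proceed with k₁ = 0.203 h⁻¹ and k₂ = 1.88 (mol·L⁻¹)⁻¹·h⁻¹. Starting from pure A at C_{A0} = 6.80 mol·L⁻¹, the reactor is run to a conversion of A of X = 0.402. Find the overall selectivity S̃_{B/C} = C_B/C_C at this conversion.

0.0203

C_A = C_{A0}(1−X) = 4.066 mol·L⁻¹.
Along a PFR/batch, dC_B/dC_A = −r_B/(r_B+r_C) = −k₁/(k₁+k₂·C_A).
Integrating from C_{A0} to C_A: C_B = (0.203/1.88)·ln[(0.203+1.88·6.80)/(0.203+1.88·4.07)] = 0.1080·ln(12.99/7.848) = 0.05439 mol·L⁻¹.
C_C = (C_{A0}−C_A)−C_B = 2.679 mol·L⁻¹; S̃_{B/C} = 0.05439/2.679 = 0.0203.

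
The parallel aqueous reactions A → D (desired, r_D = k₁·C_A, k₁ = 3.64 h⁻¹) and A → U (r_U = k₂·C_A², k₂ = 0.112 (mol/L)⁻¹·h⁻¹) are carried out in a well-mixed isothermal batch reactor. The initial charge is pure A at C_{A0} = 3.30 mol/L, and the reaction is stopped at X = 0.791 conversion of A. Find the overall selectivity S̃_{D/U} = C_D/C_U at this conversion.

16.4

C_A = C_{A0}(1−X) = 0.6897 mol/L.
Along a PFR/batch, dC_D/dC_A = −r_D/(r_D+r_U) = −k₁/(k₁+k₂·C_A).
Integrating from C_{A0} to C_A: C_D = (3.64/0.112)·ln[(3.64+0.112·3.30)/(3.64+0.112·0.690)] = 32.50·ln(4.010/3.717) = 2.461 mol/L.
C_U = (C_{A0}−C_A)−C_D = 0.1498 mol/L; S̃_{D/U} = 2.461/0.1498 = 16.4.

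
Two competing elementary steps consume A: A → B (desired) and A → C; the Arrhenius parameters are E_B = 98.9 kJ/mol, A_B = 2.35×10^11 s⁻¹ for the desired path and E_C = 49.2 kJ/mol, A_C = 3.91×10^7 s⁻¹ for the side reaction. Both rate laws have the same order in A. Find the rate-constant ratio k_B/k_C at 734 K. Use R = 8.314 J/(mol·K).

1.75

With equal orders, S_{B/C} = k_B/k_C = (A_B/A_C)·exp[(E_C−E_B)/(RT)].
(E_C−E_B)/(RT) = (49.2−98.9)×10³/(8.314×734) = -49700/6102 = -8.144.
k_B/k_C = (2.35×10^11/3.91×10^7)·exp(-8.144) = 6010 × 2.904×10^-4 = 1.75.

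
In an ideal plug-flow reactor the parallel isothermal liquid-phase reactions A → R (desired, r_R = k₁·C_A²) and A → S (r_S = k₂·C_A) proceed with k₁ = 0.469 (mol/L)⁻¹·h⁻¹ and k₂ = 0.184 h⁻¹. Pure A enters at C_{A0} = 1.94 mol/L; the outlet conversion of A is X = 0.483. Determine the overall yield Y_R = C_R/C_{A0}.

0.379

C_A = C_{A0}(1−X) = 1.003 mol/L.
Along a PFR/batch, dC_S/dC_A = −r_S/(r_R+r_S) = −k₂/(k₂+k₁·C_A).
Integrating from C_{A0} to C_A: C_S = (0.184/0.469)·ln[(0.184+0.469·1.94)/(0.184+0.469·1.00)] = 0.3923·ln(1.094/0.6544) = 0.2016 mol/L.
Then C_R = (C_{A0}−C_A) − C_S = 0.9370 − 0.2016 = 0.7355 mol/L.
Y_R = C_R/C_{A0} = 0.7355/1.94 = 0.379.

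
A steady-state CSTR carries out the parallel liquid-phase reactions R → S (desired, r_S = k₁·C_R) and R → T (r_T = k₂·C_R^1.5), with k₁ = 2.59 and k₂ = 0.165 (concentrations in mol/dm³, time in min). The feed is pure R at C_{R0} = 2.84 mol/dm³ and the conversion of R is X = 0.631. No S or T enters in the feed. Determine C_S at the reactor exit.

1.68 mol/dm³

Exit C_R = C_{R0}(1−X) = 2.84×0.369 = 1.048 mol/dm³.
A CSTR operates uniformly at the exit composition, giving r_S = 2.714 and r_T = 0.1770 (each k·C_R^n at C_R = 1.048).
Fraction of consumed R going to S: r_S/(r_S+r_T) = 0.9388.
C_S = 0.9388·C_{R0}·X = 0.9388×2.84×0.631 = 1.68 mol/dm³.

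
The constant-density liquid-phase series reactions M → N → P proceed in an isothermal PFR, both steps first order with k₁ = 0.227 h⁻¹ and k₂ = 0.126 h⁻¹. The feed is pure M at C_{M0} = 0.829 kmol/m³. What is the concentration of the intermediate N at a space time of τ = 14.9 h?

0.222 kmol/m³

For first-order series with pure M initially, C_N(τ) = k₁C_{M0}/(k₂−k₁)·(e^(−k₁τ) − e^(−k₂τ)).
e^(−k₁τ) = e^(−0.227×14.9) = e^(−3.382) = 0.03397; e^(−k₂τ) = e^(−1.877) = 0.1530.
C_N = 0.227×0.829/(0.126−0.227) × (0.03397−0.1530) = (-1.863)×(-0.1190) = 0.2218 kmol/m³.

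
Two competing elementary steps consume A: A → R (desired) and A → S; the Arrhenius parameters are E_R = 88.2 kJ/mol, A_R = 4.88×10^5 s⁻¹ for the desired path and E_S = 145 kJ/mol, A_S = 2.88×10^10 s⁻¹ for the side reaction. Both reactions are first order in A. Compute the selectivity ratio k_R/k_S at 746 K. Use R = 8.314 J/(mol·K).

0.161

k_R/k_S = (A_R/A_S)·exp[−(E_R−E_S)/(RT)] = (A_R/A_S)·exp[(E_S−E_R)/(RT)].
(E_S−E_R)/(RT) = (145−88.2)×10³/(8.314×746) = 56800/6202 = 9.158.
k_R/k_S = (4.88×10^5/2.88×10^10)·exp(9.158) = 1.694×10^-5 × 9490 = 0.161.
Since E_R < E_S, lowering the temperature improves selectivity toward R.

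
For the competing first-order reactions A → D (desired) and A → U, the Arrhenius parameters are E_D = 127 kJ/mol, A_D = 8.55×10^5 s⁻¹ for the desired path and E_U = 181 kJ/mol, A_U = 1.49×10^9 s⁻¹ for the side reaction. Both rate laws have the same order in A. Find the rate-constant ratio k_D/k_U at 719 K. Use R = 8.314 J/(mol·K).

4.81

k_D/k_U = (A_D/A_U)·exp[−(E_D−E_U)/(RT)] = (A_D/A_U)·exp[(E_U−E_D)/(RT)].
(E_U−E_D)/(RT) = (181−127)×10³/(8.314×719) = 54000/5978 = 9.033.
k_D/k_U = (8.55×10^5/1.49×10^9)·exp(9.033) = 5.738×10^-4 × 8379 = 4.81.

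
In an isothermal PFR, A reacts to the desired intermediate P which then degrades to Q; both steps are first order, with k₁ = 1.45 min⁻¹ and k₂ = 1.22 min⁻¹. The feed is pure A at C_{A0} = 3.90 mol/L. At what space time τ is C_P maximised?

The intermediate peaks when r₁ = r₂, i.e. k₁e^(−k₁τ) = k₂e^(−k₂τ), giving τ_opt = ln(k₂/k₁)/(k₂−k₁).
= ln(1.22/1.45)/(1.22−1.45) = ln(0.8414)/-0.2300 = -0.1727/-0.2300 = 0.751 min.

0.751 min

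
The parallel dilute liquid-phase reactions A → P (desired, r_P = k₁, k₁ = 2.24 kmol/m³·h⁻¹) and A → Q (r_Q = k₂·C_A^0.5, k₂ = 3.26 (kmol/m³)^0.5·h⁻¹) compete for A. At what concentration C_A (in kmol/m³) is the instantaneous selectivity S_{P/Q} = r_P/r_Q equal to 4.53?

0.0230 kmol/m³

S_{P/Q} = (k₁/k₂)·C_A^-0.5 ⇒ C_A = (S·k₂/k₁)^(-2).
= (4.53×3.26/2.24)^(-2) = (6.593)^(-2) = 0.0230 kmol/m³.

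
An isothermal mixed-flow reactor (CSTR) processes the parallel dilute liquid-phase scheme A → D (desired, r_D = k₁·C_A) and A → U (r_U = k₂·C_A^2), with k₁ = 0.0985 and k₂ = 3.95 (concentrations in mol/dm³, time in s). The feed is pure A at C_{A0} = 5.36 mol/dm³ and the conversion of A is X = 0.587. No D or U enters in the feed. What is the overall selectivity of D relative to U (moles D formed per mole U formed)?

Exit C_A = C_{A0}(1−X) = 5.36×0.413 = 2.214 mol/dm³.
A CSTR operates uniformly at the exit composition, giving r_D = 0.2180 and r_U = 19.36 (each k·C_A^n at C_A = 2.214).
Overall selectivity = C_D/C_U = r_Dτ/(r_Uτ) = r_D/r_U = 0.0113.

0.0113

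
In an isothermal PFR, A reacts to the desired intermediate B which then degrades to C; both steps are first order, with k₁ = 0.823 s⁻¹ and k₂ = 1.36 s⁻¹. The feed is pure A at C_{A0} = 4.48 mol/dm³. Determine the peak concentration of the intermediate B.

1.26 mol/dm³

For a first-order series the maximum intermediate yield is C_{B,max}/C_{A0} = (k₁/k₂)^[k₂/(k₂−k₁)].
= (0.823/1.36)^(1.36/(1.36−0.823)) = (0.6051)^(2.533) = 0.2802.
C_{B,max} = 0.2802×4.48 = 1.26 mol/dm³.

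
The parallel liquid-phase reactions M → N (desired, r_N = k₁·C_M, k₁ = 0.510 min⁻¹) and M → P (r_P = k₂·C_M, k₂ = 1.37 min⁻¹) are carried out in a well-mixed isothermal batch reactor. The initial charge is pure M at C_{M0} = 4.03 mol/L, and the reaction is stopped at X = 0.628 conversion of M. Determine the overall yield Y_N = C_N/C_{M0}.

0.170

C_M = C_{M0}(1−X) = 1.499 mol/L.
Both paths are first order in M, so the instantaneous fraction to N is constant: dC_N/d(−C_M) = k₁/(k₁+k₂) = 0.2713.
C_N = 0.2713·(C_{M0}−C_M) = 0.2713×2.531 = 0.687 mol/L.
Y_N = C_N/C_{M0} = 0.6866/4.03 = 0.170.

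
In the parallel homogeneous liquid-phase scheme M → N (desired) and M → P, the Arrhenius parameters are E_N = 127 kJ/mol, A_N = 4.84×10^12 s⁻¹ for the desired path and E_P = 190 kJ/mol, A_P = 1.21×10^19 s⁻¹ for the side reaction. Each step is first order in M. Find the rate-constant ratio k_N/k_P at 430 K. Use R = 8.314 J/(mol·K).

18.0

With equal orders, S_{N/P} = k_N/k_P = (A_N/A_P)·exp[(E_P−E_N)/(RT)].
(E_P−E_N)/(RT) = (190−127)×10³/(8.314×430) = 63000/3575 = 17.62.
k_N/k_P = (4.84×10^12/1.21×10^19)·exp(17.62) = 4.000×10^-7 × 4.500×10^7 = 18.0.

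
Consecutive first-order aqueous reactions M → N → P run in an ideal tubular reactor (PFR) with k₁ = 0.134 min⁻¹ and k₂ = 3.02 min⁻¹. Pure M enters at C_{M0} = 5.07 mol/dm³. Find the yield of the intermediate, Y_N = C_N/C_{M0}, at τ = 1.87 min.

Solving the coupled first-order balances gives C_N(τ) = [k₁/(k₂−k₁)]·C_{M0}·(e^(−k₁τ) − e^(−k₂τ)).
e^(−k₁τ) = e^(−0.134×1.87) = e^(−0.2506) = 0.7783; e^(−k₂τ) = e^(−5.647) = 0.003527.
C_N = 0.134×5.07/(3.02−0.134) × (0.7783−0.003527) = 0.2354×0.7748 = 0.1824 mol/dm³.
Y_N = C_N/C_{M0} = 0.1824/5.07 = 0.0360.

0.0360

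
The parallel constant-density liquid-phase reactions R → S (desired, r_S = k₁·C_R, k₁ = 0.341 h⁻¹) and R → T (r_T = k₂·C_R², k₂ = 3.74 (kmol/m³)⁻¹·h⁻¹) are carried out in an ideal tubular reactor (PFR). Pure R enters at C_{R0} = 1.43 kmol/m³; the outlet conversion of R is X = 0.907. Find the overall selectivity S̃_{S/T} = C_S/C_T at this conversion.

0.156

C_R = C_{R0}(1−X) = 0.1330 kmol/m³.
Along a PFR/batch, dC_S/dC_R = −r_S/(r_S+r_T) = −k₁/(k₁+k₂·C_R).
Integrating from C_{R0} to C_R: C_S = (0.341/3.74)·ln[(0.341+3.74·1.43)/(0.341+3.74·0.133)] = 0.09118·ln(5.689/0.8384) = 0.1746 kmol/m³.
C_T = (C_{R0}−C_R)−C_S = 1.122 kmol/m³; S̃_{S/T} = 0.1746/1.122 = 0.156.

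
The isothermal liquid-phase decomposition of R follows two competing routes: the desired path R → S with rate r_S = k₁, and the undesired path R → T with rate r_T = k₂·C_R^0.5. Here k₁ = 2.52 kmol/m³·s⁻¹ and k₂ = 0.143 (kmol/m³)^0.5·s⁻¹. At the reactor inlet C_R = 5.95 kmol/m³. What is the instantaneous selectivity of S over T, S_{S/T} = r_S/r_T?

7.22

S_{S/T} = r_S/r_T = (k₁)/(k₂·C_R^0.5) = (k₁/k₂)·C_R^-0.5.
= (2.52) / (0.143×5.950^0.5) = 2.520/0.3488 = 7.22.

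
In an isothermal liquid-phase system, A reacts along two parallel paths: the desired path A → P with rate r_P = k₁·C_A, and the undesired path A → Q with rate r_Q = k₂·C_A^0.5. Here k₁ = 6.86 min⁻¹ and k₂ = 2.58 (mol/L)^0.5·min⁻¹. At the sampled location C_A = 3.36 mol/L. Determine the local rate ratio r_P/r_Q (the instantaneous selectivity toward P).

S_{P/Q} = r_P/r_Q = (k₁·C_A)/(k₂·C_A^0.5) = (k₁/k₂)·C_A^0.5.
= (6.86×3.360) / (2.58×3.360^0.5) = 23.05/4.729 = 4.87.
Since the desired path is higher order in A, keeping C_A high (PFR or concentrated feed) favours P.

4.87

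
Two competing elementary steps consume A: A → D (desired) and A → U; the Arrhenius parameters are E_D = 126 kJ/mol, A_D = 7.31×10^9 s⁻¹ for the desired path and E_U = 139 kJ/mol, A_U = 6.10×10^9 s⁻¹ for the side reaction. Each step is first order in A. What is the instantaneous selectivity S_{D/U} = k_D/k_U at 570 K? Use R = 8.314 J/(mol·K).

k_D/k_U = (A_D/A_U)·exp[−(E_D−E_U)/(RT)] = (A_D/A_U)·exp[(E_U−E_D)/(RT)].
(E_U−E_D)/(RT) = (139−126)×10³/(8.314×570) = 13000/4739 = 2.743.
k_D/k_U = (7.31×10^9/6.10×10^9)·exp(2.743) = 1.198 × 15.54 = 18.6.
Since E_D < E_U, lowering the temperature improves selectivity toward D.

18.6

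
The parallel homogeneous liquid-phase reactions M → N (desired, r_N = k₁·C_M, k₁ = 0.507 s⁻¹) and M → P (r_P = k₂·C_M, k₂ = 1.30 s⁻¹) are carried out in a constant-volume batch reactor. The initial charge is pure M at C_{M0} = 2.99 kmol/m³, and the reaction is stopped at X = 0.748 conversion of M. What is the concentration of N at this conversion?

0.628 kmol/m³

C_M = C_{M0}(1−X) = 0.7535 kmol/m³.
Both paths are first order in M, so the instantaneous fraction to N is constant: dC_N/d(−C_M) = k₁/(k₁+k₂) = 0.2806.
C_N = 0.2806·(C_{M0}−C_M) = 0.2806×2.237 = 0.628 kmol/m³.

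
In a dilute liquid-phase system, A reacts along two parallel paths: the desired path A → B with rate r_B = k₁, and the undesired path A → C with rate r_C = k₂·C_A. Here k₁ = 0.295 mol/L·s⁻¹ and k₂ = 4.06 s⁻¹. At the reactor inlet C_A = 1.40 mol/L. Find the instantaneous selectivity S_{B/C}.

S_{B/C} = r_B/r_C = (k₁)/(k₂·C_A) = (k₁/k₂)·C_A⁻¹.
= (0.295) / (4.06×1.400) = 0.2950/5.684 = 0.0519.

0.0519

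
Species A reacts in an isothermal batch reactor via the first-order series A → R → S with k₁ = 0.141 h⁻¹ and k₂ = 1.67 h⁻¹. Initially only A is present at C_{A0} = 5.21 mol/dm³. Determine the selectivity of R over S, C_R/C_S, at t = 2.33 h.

For first-order series with pure A initially, C_R(t) = k₁C_{A0}/(k₂−k₁)·(e^(−k₁t) − e^(−k₂t)).
e^(−k₁t) = e^(−0.141×2.33) = e^(−0.3285) = 0.7200; e^(−k₂t) = e^(−3.891) = 0.02042.
C_R = 0.141×5.21/(1.67−0.141) × (0.7200−0.02042) = 0.4805×0.6996 = 0.3361 mol/dm³.
C_A = C_{A0}e^(−k₁t) = 3.751 mol/dm³, so C_S = C_{A0}−C_A−C_R = 1.123 mol/dm³; C_R/C_S = 0.299.

0.299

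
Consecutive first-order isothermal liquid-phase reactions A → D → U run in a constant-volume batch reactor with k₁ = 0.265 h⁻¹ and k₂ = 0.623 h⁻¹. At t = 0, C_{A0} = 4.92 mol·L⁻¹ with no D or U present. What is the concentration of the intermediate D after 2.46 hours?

1.11 mol·L⁻¹

For first-order series with pure A initially, C_D(t) = k₁C_{A0}/(k₂−k₁)·(e^(−k₁t) − e^(−k₂t)).
e^(−k₁t) = e^(−0.265×2.46) = e^(−0.6519) = 0.5211; e^(−k₂t) = e^(−1.533) = 0.2160.
C_D = 0.265×4.92/(0.623−0.265) × (0.5211−0.2160) = 3.642×0.3051 = 1.111 mol·L⁻¹.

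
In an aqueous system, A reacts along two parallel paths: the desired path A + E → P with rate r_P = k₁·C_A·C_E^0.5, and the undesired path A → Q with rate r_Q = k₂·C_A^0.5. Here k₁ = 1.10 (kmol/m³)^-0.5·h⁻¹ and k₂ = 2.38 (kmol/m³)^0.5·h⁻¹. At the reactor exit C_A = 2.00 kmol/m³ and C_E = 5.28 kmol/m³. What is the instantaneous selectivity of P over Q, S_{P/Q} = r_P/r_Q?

1.50

S_{P/Q} = r_P/r_Q = (k₁·C_A·C_E^0.5)/(k₂·C_A^0.5) = (k₁/k₂)·C_A^0.5·C_E^0.5.
= (1.10×2.000×5.280^0.5) / (2.38×2.000^0.5) = 5.055/3.366 = 1.50.
Since the desired path is higher order in A, keeping C_A high (PFR or concentrated feed) favours P.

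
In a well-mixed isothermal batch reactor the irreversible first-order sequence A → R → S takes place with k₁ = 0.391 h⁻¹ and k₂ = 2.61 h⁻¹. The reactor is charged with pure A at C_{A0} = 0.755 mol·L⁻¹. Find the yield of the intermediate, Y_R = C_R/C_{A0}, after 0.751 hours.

For first-order series with pure A initially, C_R(t) = k₁C_{A0}/(k₂−k₁)·(e^(−k₁t) − e^(−k₂t)).
e^(−k₁t) = e^(−0.391×0.751) = e^(−0.2936) = 0.7455; e^(−k₂t) = e^(−1.960) = 0.1408.
C_R = 0.391×0.755/(2.61−0.391) × (0.7455−0.1408) = 0.1330×0.6047 = 0.08045 mol·L⁻¹.
Y_R = C_R/C_{A0} = 0.08045/0.755 = 0.107.

0.107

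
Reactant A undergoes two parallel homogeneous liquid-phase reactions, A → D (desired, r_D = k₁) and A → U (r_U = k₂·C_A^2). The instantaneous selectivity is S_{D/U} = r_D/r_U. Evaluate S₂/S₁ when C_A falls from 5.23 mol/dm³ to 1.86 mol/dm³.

S_{D/U} = (k₁/k₂)·C_A^-2, so S₂/S₁ = (C_{A,2}/C_{A,1})^-2.
= (1.86/5.23)^(-2) = (0.3556)^(-2) = 7.91.

7.91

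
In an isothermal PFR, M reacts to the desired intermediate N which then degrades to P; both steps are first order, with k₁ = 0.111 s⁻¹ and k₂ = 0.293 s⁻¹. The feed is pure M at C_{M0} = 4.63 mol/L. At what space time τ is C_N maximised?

Setting dC_N/dτ = 0 gives τ_opt = ln(k₂/k₁)/(k₂−k₁).
= ln(0.293/0.111)/(0.293−0.111) = ln(2.640)/0.1820 = 0.9706/0.1820 = 5.33 s.

5.33 s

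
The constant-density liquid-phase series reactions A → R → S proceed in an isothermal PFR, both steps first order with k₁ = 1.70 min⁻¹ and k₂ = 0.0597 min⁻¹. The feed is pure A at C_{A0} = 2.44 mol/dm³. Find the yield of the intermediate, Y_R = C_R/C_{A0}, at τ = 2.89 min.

Solving the coupled first-order balances gives C_R(τ) = [k₁/(k₂−k₁)]·C_{A0}·(e^(−k₁τ) − e^(−k₂τ)).
e^(−k₁τ) = e^(−1.70×2.89) = e^(−4.913) = 0.007350; e^(−k₂τ) = e^(−0.1725) = 0.8415.
C_R = 1.70×2.44/(0.0597−1.70) × (0.007350−0.8415) = (-2.529)×(-0.8342) = 2.109 mol/dm³.
Y_R = C_R/C_{A0} = 2.109/2.44 = 0.865.

0.865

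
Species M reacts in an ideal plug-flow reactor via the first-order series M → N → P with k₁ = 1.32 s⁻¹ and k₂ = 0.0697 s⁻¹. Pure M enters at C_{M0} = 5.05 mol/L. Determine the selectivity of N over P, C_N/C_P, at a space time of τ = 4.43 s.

For first-order series with pure M initially, C_N(τ) = k₁C_{M0}/(k₂−k₁)·(e^(−k₁τ) − e^(−k₂τ)).
e^(−k₁τ) = e^(−1.32×4.43) = e^(−5.848) = 0.002887; e^(−k₂τ) = e^(−0.3088) = 0.7343.
C_N = 1.32×5.05/(0.0697−1.32) × (0.002887−0.7343) = (-5.332)×(-0.7315) = 3.900 mol/L.
C_M = C_{M0}e^(−k₁τ) = 0.01458 mol/L, so C_P = C_{M0}−C_M−C_N = 1.136 mol/L; C_N/C_P = 3.43.

3.43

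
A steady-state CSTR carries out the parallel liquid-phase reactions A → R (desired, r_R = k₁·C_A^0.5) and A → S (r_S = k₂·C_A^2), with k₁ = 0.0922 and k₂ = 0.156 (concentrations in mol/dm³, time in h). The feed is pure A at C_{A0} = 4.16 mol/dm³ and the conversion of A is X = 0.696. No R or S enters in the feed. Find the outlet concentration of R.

Exit C_A = C_{A0}(1−X) = 4.16×0.304 = 1.265 mol/dm³.
Rates in a CSTR are evaluated at the outlet concentration: r_R = 0.0922×1.265^0.5 = 0.1037, r_S = 0.156×1.265^2 = 0.2495.
Fraction of consumed A going to R: r_R/(r_R+r_S) = 0.2936.
C_R = 0.2936·C_{A0}·X = 0.2936×4.16×0.696 = 0.850 mol/dm³.

0.850 mol/dm³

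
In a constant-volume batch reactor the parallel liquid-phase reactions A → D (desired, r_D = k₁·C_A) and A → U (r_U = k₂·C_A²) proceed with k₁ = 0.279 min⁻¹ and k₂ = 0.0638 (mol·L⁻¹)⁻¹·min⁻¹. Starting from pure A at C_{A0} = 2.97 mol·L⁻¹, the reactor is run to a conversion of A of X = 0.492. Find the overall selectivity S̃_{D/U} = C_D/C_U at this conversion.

1.98

C_A = C_{A0}(1−X) = 1.509 mol·L⁻¹.
Along a PFR/batch, dC_D/dC_A = −r_D/(r_D+r_U) = −k₁/(k₁+k₂·C_A).
Integrating from C_{A0} to C_A: C_D = (0.279/0.0638)·ln[(0.279+0.0638·2.97)/(0.279+0.0638·1.51)] = 4.373·ln(0.4685/0.3753) = 0.9703 mol·L⁻¹.
C_U = (C_{A0}−C_A)−C_D = 0.4909 mol·L⁻¹; S̃_{D/U} = 0.9703/0.4909 = 1.98.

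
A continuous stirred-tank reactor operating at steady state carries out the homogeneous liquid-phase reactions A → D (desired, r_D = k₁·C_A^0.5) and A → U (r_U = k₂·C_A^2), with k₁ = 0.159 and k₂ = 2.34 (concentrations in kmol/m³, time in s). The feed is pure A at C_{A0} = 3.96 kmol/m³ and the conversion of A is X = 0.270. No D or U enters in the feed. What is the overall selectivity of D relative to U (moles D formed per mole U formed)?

Exit C_A = C_{A0}(1−X) = 3.96×0.730 = 2.891 kmol/m³.
In a CSTR the entire volume is at exit conditions, so r_D = 0.159×2.891^0.5 = 0.2703 and r_U = 2.34×2.891^2 = 19.55.
Overall selectivity = C_D/C_U = r_Dτ/(r_Uτ) = r_D/r_U = 0.0138.

0.0138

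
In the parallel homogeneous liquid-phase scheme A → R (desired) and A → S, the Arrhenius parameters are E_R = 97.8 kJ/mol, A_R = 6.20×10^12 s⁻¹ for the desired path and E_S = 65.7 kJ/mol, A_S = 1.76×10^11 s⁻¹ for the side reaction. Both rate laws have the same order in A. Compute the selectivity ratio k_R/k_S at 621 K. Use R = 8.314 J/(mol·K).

Since both paths have the same order in A, the concentration cancels and S_{R/S} = k_R/k_S = (A_R/A_S)·exp[(E_S−E_R)/(RT)].
(E_S−E_R)/(RT) = (65.7−97.8)×10³/(8.314×621) = -32100/5163 = -6.217.
k_R/k_S = (6.20×10^12/1.76×10^11)·exp(-6.217) = 35.23 × 0.001995 = 0.0703.

0.0703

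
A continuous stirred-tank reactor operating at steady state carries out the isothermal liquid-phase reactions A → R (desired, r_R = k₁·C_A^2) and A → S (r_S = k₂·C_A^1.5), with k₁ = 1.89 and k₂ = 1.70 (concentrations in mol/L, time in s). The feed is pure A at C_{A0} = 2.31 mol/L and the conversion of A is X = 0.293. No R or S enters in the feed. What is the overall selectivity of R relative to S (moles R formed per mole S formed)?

Exit C_A = C_{A0}(1−X) = 2.31×0.707 = 1.633 mol/L.
In a CSTR the entire volume is at exit conditions, so r_R = 1.89×1.633^2 = 5.041 and r_S = 1.70×1.633^1.5 = 3.548.
Overall selectivity = C_R/C_S = r_Rτ/(r_Sτ) = r_R/r_S = 1.42.

1.42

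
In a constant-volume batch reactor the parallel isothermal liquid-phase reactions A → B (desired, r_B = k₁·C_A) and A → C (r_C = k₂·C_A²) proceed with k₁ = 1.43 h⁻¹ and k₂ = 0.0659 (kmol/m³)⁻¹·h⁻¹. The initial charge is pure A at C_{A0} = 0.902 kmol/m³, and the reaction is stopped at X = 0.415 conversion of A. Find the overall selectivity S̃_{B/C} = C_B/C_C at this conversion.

30.4

C_A = C_{A0}(1−X) = 0.5277 kmol/m³.
Along a PFR/batch, dC_B/dC_A = −r_B/(r_B+r_C) = −k₁/(k₁+k₂·C_A).
Integrating from C_{A0} to C_A: C_B = (1.43/0.0659)·ln[(1.43+0.0659·0.902)/(1.43+0.0659·0.528)] = 21.70·ln(1.489/1.465) = 0.3624 kmol/m³.
C_C = (C_{A0}−C_A)−C_B = 0.01193 kmol/m³; S̃_{B/C} = 0.3624/0.01193 = 30.4.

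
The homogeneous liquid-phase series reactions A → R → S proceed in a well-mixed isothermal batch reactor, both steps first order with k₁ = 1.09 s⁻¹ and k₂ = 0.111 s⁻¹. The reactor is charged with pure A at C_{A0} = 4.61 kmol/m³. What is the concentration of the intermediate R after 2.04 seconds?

Solving the coupled first-order balances gives C_R(t) = [k₁/(k₂−k₁)]·C_{A0}·(e^(−k₁t) − e^(−k₂t)).
e^(−k₁t) = e^(−1.09×2.04) = e^(−2.224) = 0.1082; e^(−k₂t) = e^(−0.2264) = 0.7974.
C_R = 1.09×4.61/(0.111−1.09) × (0.1082−0.7974) = (-5.133)×(-0.6891) = 3.537 kmol/m³.

3.54 kmol/m³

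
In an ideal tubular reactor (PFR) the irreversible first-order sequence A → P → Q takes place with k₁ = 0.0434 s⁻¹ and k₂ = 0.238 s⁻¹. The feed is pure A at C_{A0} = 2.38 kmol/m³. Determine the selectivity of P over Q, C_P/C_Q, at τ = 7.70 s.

The intermediate concentration in a first-order A→B→C sequence is C_P = k₁C_{A0}(e^(−k₁τ) − e^(−k₂τ))/(k₂−k₁).
e^(−k₁τ) = e^(−0.0434×7.70) = e^(−0.3342) = 0.7159; e^(−k₂τ) = e^(−1.833) = 0.1600.
C_P = 0.0434×2.38/(0.238−0.0434) × (0.7159−0.1600) = 0.5308×0.5559 = 0.2951 kmol/m³.
C_A = C_{A0}e^(−k₁τ) = 1.704 kmol/m³, so C_Q = C_{A0}−C_A−C_P = 0.3810 kmol/m³; C_P/C_Q = 0.774.

0.774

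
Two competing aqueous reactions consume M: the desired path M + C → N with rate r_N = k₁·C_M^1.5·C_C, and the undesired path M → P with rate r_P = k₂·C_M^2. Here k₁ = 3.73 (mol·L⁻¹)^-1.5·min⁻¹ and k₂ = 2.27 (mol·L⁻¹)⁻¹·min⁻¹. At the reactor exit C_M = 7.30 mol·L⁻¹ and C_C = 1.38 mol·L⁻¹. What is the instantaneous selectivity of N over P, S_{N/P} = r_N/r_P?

0.839

S_{N/P} = r_N/r_P = (k₁·C_M^1.5·C_C)/(k₂·C_M^2) = (k₁/k₂)·C_M^-0.5·C_C.
= (3.73×7.300^1.5×1.380) / (2.27×7.300^2) = 101.5/121.0 = 0.839.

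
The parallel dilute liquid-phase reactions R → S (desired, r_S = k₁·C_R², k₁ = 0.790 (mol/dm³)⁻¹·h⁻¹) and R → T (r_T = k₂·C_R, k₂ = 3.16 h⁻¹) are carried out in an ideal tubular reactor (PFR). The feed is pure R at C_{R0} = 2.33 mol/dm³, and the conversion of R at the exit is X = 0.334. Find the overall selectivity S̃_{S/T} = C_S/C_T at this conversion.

C_R = C_{R0}(1−X) = 1.552 mol/dm³.
Along a PFR/batch, dC_T/dC_R = −r_T/(r_S+r_T) = −k₂/(k₂+k₁·C_R).
Integrating from C_{R0} to C_R: C_T = (3.16/0.790)·ln[(3.16+0.790·2.33)/(3.16+0.790·1.55)] = 4.000·ln(5.001/4.386) = 0.5247 mol/dm³.
Then C_S = (C_{R0}−C_R) − C_T = 0.7782 − 0.5247 = 0.2535 mol/dm³.
S̃_{S/T} = C_S/C_T = 0.2535/0.5247 = 0.483.

0.483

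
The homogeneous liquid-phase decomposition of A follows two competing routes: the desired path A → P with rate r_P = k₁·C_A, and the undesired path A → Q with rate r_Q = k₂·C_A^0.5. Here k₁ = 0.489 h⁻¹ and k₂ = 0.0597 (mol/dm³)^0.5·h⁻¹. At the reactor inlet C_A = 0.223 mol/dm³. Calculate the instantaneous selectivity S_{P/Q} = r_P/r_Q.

S_{P/Q} = r_P/r_Q = (k₁·C_A)/(k₂·C_A^0.5) = (k₁/k₂)·C_A^0.5.
= (0.489×0.2230) / (0.0597×0.2230^0.5) = 0.1090/0.02819 = 3.87.
Since the desired path is higher order in A, keeping C_A high (PFR or concentrated feed) favours P.

3.87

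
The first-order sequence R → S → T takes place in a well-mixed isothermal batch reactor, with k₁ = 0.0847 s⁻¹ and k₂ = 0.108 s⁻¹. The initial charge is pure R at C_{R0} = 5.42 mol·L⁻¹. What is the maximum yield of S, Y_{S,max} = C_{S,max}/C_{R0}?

0.324

For a first-order series the maximum intermediate yield is C_{S,max}/C_{R0} = (k₁/k₂)^[k₂/(k₂−k₁)].
= (0.0847/0.108)^(0.108/(0.108−0.0847)) = (0.7843)^(4.635) = 0.3242.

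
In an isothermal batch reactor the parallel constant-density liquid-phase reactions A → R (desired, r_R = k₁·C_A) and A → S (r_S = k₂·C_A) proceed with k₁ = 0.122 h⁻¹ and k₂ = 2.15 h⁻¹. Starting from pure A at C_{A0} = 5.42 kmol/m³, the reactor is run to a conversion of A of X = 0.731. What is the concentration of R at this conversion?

C_A = C_{A0}(1−X) = 1.458 kmol/m³.
Both paths are first order in A, so the instantaneous fraction to R is constant: dC_R/d(−C_A) = k₁/(k₁+k₂) = 0.05370.
C_R = 0.05370·(C_{A0}−C_A) = 0.05370×3.962 = 0.213 kmol/m³.

0.213 kmol/m³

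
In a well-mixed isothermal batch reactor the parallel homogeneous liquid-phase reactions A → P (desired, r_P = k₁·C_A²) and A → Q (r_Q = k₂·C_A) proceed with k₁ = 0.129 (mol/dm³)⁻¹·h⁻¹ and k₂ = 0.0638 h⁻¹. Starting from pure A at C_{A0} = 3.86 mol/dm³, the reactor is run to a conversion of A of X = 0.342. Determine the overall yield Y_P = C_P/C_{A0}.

C_A = C_{A0}(1−X) = 2.540 mol/dm³.
Along a PFR/batch, dC_Q/dC_A = −r_Q/(r_P+r_Q) = −k₂/(k₂+k₁·C_A).
Integrating from C_{A0} to C_A: C_Q = (0.0638/0.129)·ln[(0.0638+0.129·3.86)/(0.0638+0.129·2.54)] = 0.4946·ln(0.5617/0.3914) = 0.1786 mol/dm³.
Then C_P = (C_{A0}−C_A) − C_Q = 1.320 − 0.1786 = 1.141 mol/dm³.
Y_P = C_P/C_{A0} = 1.141/3.86 = 0.296.

0.296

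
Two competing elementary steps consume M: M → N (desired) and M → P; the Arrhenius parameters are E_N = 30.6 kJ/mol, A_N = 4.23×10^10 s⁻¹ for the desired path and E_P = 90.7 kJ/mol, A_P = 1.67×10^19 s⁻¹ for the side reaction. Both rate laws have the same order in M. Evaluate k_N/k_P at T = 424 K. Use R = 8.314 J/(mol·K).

0.0643

Since both paths have the same order in M, the concentration cancels and S_{N/P} = k_N/k_P = (A_N/A_P)·exp[(E_P−E_N)/(RT)].
(E_P−E_N)/(RT) = (90.7−30.6)×10³/(8.314×424) = 60100/3525 = 17.05.
k_N/k_P = (4.23×10^10/1.67×10^19)·exp(17.05) = 2.533×10^-9 × 2.537×10^7 = 0.0643.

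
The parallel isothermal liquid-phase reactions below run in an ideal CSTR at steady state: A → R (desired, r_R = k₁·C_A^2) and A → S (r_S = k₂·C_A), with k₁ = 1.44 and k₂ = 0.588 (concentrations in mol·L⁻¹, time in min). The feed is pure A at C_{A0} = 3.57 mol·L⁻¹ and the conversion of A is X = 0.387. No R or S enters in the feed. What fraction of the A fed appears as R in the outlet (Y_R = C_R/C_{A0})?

Exit C_A = C_{A0}(1−X) = 3.57×0.613 = 2.188 mol·L⁻¹.
In a CSTR the entire volume is at exit conditions, so r_R = 1.44×2.188^2 = 6.896 and r_S = 0.588×2.188 = 1.287.
Fraction of consumed A going to R: r_R/(r_R+r_S) = 0.8428.
C_R = 0.8428·C_{A0}·X = 0.8428×3.57×0.387 = 1.16 mol·L⁻¹; Y_R = C_R/C_{A0} = 0.326.

0.326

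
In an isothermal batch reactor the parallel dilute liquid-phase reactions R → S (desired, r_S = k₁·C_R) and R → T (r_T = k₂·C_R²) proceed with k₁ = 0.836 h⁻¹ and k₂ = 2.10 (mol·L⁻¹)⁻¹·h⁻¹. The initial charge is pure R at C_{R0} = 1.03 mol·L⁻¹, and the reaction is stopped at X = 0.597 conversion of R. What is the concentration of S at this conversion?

C_R = C_{R0}(1−X) = 0.4151 mol·L⁻¹.
Along a PFR/batch, dC_S/dC_R = −r_S/(r_S+r_T) = −k₁/(k₁+k₂·C_R).
Integrating from C_{R0} to C_R: C_S = (0.836/2.10)·ln[(0.836+2.10·1.03)/(0.836+2.10·0.415)] = 0.3981·ln(2.999/1.708) = 0.2242 mol·L⁻¹.

0.224 mol·L⁻¹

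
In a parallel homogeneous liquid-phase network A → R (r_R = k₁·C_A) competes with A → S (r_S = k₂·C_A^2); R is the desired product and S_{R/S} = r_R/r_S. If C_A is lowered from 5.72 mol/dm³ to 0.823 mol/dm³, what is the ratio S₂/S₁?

S_{R/S} = (k₁/k₂)·C_A⁻¹, so S₂/S₁ = (C_{A,2}/C_{A,1})⁻¹.
= 5.72/0.823 = 6.95.

6.95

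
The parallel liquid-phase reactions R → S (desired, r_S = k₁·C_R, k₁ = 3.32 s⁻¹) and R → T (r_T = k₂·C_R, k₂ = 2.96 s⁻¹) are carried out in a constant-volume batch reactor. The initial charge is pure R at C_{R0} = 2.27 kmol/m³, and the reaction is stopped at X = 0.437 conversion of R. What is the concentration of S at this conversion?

0.524 kmol/m³

C_R = C_{R0}(1−X) = 1.278 kmol/m³.
Both paths are first order in R, so the instantaneous fraction to S is constant: dC_S/d(−C_R) = k₁/(k₁+k₂) = 0.5287.
C_S = 0.5287·(C_{R0}−C_R) = 0.5287×0.9920 = 0.524 kmol/m³.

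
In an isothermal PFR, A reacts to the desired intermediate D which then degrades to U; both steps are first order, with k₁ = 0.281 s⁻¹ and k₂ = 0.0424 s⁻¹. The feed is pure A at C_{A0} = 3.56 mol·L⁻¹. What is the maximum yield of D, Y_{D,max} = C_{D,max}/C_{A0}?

0.715

Evaluating C_D at τ_opt = ln(k₂/k₁)/(k₂−k₁) gives C_{D,max}/C_{A0} = (k₁/k₂)^[k₂/(k₂−k₁)].
= (0.281/0.0424)^(0.0424/(0.0424−0.281)) = (6.627)^(-0.1777) = 0.7146.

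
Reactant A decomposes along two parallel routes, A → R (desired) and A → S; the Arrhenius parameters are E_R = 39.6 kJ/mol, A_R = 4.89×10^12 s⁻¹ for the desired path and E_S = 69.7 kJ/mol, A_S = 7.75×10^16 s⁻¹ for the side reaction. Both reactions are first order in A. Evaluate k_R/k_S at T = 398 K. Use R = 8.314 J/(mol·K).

0.563

Since both paths have the same order in A, the concentration cancels and S_{R/S} = k_R/k_S = (A_R/A_S)·exp[(E_S−E_R)/(RT)].
(E_S−E_R)/(RT) = (69.7−39.6)×10³/(8.314×398) = 30100/3309 = 9.096.
k_R/k_S = (4.89×10^12/7.75×10^16)·exp(9.096) = 6.310×10^-5 × 8924 = 0.563.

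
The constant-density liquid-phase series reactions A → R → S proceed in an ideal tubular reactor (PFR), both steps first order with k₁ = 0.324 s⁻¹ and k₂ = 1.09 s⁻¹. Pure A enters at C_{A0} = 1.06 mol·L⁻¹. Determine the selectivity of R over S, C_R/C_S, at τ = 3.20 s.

0.270

The intermediate concentration in a first-order A→B→C sequence is C_R = k₁C_{A0}(e^(−k₁τ) − e^(−k₂τ))/(k₂−k₁).
e^(−k₁τ) = e^(−0.324×3.20) = e^(−1.037) = 0.3546; e^(−k₂τ) = e^(−3.488) = 0.03056.
C_R = 0.324×1.06/(1.09−0.324) × (0.3546−0.03056) = 0.4484×0.3240 = 0.1453 mol·L⁻¹.
C_A = C_{A0}e^(−k₁τ) = 0.3759 mol·L⁻¹, so C_S = C_{A0}−C_A−C_R = 0.5389 mol·L⁻¹; C_R/C_S = 0.270.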